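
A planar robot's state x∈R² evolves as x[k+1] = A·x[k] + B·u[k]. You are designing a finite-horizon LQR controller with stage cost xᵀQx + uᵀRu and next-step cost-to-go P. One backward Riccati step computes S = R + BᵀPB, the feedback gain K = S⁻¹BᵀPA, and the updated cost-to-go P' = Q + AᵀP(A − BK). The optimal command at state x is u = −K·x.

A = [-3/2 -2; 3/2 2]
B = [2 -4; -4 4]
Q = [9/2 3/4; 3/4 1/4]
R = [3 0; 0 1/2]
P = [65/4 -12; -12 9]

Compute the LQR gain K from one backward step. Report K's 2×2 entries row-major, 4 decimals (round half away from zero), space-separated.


-0.0389 -0.0518 0.3470 0.4627

BᵀP = [80.5000 -60.0000; -113.0000 84.0000]
S = R + BᵀPB = [3 0; 0 1/2] + [401.0000 -562.0000; -562.0000 788.0000] = [404.0000 -562.0000; -562.0000 788.5000]
BᵀPA = [-210.7500 -281.0000; 295.5000 394.0000]
K = S⁻¹·BᵀPA = [-0.0389 -0.0518; 0.3470 0.4627]
A−BK = [-0.0340 -0.0454; -0.0437 -0.0583]
AᵀP(A−BK) = [0.0651 0.0868; 0.0868 0.1157]
P' = Q + AᵀP(A−BK) = [4.5651 0.8368; 0.8368 0.3657]
tr(P') = 4.9308


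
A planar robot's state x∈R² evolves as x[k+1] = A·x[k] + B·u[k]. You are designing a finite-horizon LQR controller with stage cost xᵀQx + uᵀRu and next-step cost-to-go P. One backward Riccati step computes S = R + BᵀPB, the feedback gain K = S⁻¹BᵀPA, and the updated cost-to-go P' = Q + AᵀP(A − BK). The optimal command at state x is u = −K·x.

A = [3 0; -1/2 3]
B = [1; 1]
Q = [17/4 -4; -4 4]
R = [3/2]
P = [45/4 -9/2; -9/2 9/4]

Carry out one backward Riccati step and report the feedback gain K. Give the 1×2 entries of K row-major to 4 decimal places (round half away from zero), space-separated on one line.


BᵀP = [6.7500 -2.2500]
S = R + BᵀPB = [3/2] + [4.5000] = [6.0000]
BᵀPA = [21.3750 -6.7500]
K = S⁻¹·BᵀPA = [3.5625 -1.1250]
A−BK = [-0.5625 1.1250; -4.0625 4.1250]
AᵀP(A−BK) = [39.1641 -19.8281; -19.8281 12.6563]
P' = Q + AᵀP(A−BK) = [43.4141 -23.8281; -23.8281 16.6563]
tr(P') = 60.0703

3.5625 -1.1250


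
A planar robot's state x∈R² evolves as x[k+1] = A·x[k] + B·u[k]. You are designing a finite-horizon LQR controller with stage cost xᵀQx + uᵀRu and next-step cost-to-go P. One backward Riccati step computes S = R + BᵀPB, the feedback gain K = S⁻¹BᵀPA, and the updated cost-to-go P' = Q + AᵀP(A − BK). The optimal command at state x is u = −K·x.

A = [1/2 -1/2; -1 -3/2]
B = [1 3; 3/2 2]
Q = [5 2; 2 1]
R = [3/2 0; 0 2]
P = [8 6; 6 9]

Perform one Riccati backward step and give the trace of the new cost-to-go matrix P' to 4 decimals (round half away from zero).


BᵀP = [17.0000 19.5000; 36.0000 36.0000]
S = R + BᵀPB = [3/2 0; 0 2] + [46.2500 90.0000; 90.0000 180.0000] = [47.7500 90.0000; 90.0000 182.0000]
BᵀPA = [-11.0000 -37.7500; -18.0000 -72.0000]
K = S⁻¹·BᵀPA = [-0.6469 -0.6613; 0.2210 -0.0686]
A−BK = [0.4839 0.3671; -0.4716 -0.3709]
AᵀP(A−BK) = [1.8620 1.4911; 1.4911 1.3476]
P' = Q + AᵀP(A−BK) = [6.8620 3.4911; 3.4911 2.3476]
tr(P') = 9.2096

9.2096


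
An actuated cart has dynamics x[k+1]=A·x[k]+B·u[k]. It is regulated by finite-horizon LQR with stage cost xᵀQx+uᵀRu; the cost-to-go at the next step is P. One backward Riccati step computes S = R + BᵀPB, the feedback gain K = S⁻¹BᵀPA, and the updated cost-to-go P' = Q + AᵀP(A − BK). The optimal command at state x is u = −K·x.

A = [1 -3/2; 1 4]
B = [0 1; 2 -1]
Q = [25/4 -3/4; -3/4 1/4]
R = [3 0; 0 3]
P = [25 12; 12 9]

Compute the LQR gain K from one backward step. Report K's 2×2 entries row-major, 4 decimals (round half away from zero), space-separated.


0.9554 1.0892 0.7898 -1.0796

BᵀP = [24.0000 18.0000; 13.0000 3.0000]
S = R + BᵀPB = [3 0; 0 3] + [36.0000 6.0000; 6.0000 10.0000] = [39.0000 6.0000; 6.0000 13.0000]
BᵀPA = [42.0000 36.0000; 16.0000 -7.5000]
K = S⁻¹·BᵀPA = [0.9554 1.0892; 0.7898 -1.0796]
A−BK = [0.2102 -0.4204; -0.1210 0.7420]
AᵀP(A−BK) = [5.2357 0.0287; 0.0287 8.9427]
P' = Q + AᵀP(A−BK) = [11.4857 -0.7213; -0.7213 9.1927]
tr(P') = 20.6783


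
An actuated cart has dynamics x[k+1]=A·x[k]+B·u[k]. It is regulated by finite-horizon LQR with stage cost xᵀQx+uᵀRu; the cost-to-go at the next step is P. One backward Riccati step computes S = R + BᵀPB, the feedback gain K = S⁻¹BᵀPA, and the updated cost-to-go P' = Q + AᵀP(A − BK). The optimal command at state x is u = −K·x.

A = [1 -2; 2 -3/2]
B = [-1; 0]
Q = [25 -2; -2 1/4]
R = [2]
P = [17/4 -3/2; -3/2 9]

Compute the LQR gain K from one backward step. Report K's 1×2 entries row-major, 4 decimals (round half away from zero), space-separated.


-0.2000 1.0000

BᵀP = [-4.2500 1.5000]
S = R + BᵀPB = [2] + [4.2500] = [6.2500]
BᵀPA = [-1.2500 6.2500]
K = S⁻¹·BᵀPA = [-0.2000 1.0000]
A−BK = [0.8000 -1.0000; 2.0000 -1.5000]
AᵀP(A−BK) = [34.0000 -26.0000; -26.0000 22.0000]
P' = Q + AᵀP(A−BK) = [59.0000 -28.0000; -28.0000 22.2500]
tr(P') = 81.2500


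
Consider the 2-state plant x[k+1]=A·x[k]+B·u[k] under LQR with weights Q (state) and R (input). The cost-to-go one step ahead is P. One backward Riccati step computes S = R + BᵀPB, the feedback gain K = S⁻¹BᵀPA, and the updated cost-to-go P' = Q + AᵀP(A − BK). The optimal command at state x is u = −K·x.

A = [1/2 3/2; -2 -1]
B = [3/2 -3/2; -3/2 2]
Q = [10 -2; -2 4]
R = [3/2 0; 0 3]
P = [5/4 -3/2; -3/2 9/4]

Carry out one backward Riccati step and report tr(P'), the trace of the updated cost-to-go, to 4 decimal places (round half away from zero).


15.4166

BᵀP = [4.1250 -5.6250; -4.8750 6.7500]
S = R + BᵀPB = [3/2 0; 0 3] + [14.6250 -17.4375; -17.4375 20.8125] = [16.1250 -17.4375; -17.4375 23.8125]
BᵀPA = [13.3125 11.8125; -15.9375 -14.0625]
K = S⁻¹·BᵀPA = [0.4892 0.4514; -0.3110 -0.2600]
A−BK = [-0.7004 0.4329; -0.6441 0.1971]
AᵀP(A−BK) = [0.8425 0.5345; 0.5345 0.5741]
P' = Q + AᵀP(A−BK) = [10.8425 -1.4655; -1.4655 4.5741]
tr(P') = 15.4166


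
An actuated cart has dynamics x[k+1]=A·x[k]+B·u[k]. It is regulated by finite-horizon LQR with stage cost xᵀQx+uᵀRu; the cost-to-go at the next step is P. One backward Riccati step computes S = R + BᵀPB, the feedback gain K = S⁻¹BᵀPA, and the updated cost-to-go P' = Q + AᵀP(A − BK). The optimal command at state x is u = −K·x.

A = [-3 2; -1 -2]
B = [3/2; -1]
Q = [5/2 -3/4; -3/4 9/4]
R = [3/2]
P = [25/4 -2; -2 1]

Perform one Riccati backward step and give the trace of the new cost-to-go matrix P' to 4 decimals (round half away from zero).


12.8691

BᵀP = [11.3750 -4.0000]
S = R + BᵀPB = [3/2] + [21.0625] = [22.5625]
BᵀPA = [-30.1250 30.7500]
K = S⁻¹·BᵀPA = [-1.3352 1.3629]
A−BK = [-0.9972 -0.0443; -2.3352 -0.6371]
AᵀP(A−BK) = [5.0277 -2.4432; -2.4432 3.0914]
P' = Q + AᵀP(A−BK) = [7.5277 -3.1932; -3.1932 5.3414]
tr(P') = 12.8691


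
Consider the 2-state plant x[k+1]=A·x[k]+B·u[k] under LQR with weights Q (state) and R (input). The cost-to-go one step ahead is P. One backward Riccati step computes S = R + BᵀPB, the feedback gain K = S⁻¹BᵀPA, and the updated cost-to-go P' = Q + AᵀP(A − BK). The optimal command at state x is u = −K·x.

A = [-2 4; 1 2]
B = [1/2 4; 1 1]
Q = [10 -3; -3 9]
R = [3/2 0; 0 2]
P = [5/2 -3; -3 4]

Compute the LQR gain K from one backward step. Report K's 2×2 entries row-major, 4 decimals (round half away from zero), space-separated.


0.6804 0.2062 -0.8608 0.5876

BᵀP = [-1.7500 2.5000; 7.0000 -8.0000]
S = R + BᵀPB = [3/2 0; 0 2] + [1.6250 -4.5000; -4.5000 20.0000] = [3.1250 -4.5000; -4.5000 22.0000]
BᵀPA = [6.0000 -2.0000; -22.0000 12.0000]
K = S⁻¹·BᵀPA = [0.6804 0.2062; -0.8608 0.5876]
A−BK = [1.1031 1.5464; 1.1804 1.2062]
AᵀP(A−BK) = [2.9794 -0.3093; -0.3093 1.3608]
P' = Q + AᵀP(A−BK) = [12.9794 -3.3093; -3.3093 10.3608]
tr(P') = 23.3402


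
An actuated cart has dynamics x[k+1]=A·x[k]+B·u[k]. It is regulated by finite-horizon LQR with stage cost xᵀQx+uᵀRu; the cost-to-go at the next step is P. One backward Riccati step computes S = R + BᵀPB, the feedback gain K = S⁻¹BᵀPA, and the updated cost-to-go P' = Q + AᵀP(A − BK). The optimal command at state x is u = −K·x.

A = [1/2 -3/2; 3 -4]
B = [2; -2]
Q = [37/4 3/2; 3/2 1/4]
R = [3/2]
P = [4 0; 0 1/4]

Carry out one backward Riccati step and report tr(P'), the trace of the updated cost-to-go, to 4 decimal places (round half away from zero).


20.0068

BᵀP = [8.0000 -0.5000]
S = R + BᵀPB = [3/2] + [17.0000] = [18.5000]
BᵀPA = [2.5000 -10.0000]
K = S⁻¹·BᵀPA = [0.1351 -0.5405]
A−BK = [0.2297 -0.4189; 3.2703 -5.0811]
AᵀP(A−BK) = [2.9122 -4.6486; -4.6486 7.5946]
P' = Q + AᵀP(A−BK) = [12.1622 -3.1486; -3.1486 7.8446]
tr(P') = 20.0068


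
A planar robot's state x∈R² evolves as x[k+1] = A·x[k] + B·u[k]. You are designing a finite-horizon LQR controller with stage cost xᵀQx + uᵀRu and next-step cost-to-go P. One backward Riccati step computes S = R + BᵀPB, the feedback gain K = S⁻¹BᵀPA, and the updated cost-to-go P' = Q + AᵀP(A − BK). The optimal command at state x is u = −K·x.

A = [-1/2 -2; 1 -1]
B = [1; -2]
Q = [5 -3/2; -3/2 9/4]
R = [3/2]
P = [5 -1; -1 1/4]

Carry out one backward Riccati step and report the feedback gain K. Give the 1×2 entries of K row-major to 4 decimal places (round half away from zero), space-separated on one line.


BᵀP = [7.0000 -1.5000]
S = R + BᵀPB = [3/2] + [10.0000] = [11.5000]
BᵀPA = [-5.0000 -12.5000]
K = S⁻¹·BᵀPA = [-0.4348 -1.0870]
A−BK = [-0.0652 -0.9130; 0.1304 -3.1739]
AᵀP(A−BK) = [0.3261 0.8152; 0.8152 2.6630]
P' = Q + AᵀP(A−BK) = [5.3261 -0.6848; -0.6848 4.9130]
tr(P') = 10.2391

-0.4348 -1.0870


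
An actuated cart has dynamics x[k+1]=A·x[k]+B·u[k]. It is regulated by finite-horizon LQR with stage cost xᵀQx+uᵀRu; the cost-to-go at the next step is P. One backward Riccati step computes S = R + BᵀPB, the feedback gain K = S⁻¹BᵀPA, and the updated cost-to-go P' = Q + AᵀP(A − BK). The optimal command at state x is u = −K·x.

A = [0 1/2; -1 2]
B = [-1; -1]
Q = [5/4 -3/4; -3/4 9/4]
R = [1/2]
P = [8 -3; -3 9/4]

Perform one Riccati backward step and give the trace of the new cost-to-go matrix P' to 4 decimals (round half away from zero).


10.4211

BᵀP = [-5.0000 0.7500]
S = R + BᵀPB = [1/2] + [4.2500] = [4.7500]
BᵀPA = [-0.7500 -1.0000]
K = S⁻¹·BᵀPA = [-0.1579 -0.2105]
A−BK = [-0.1579 0.2895; -1.1579 1.7895]
AᵀP(A−BK) = [2.1316 -3.1579; -3.1579 4.7895]
P' = Q + AᵀP(A−BK) = [3.3816 -3.9079; -3.9079 7.0395]
tr(P') = 10.4211


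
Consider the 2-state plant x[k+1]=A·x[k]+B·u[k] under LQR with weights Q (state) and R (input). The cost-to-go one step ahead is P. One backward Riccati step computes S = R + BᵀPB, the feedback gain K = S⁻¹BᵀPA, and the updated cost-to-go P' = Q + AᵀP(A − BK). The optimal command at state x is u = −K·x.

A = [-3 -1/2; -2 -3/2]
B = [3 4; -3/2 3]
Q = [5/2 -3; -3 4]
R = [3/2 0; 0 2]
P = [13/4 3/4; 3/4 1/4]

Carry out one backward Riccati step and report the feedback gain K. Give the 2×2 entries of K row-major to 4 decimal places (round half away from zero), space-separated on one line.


BᵀP = [8.6250 1.8750; 15.2500 3.7500]
S = R + BᵀPB = [3/2 0; 0 2] + [23.0625 40.1250; 40.1250 72.2500] = [24.5625 40.1250; 40.1250 74.2500]
BᵀPA = [-29.6250 -7.1250; -53.2500 -13.2500]
K = S⁻¹·BᵀPA = [-0.2947 0.0123; -0.5579 -0.1851]
A−BK = [0.1158 0.2035; -0.7684 -0.9263]
AᵀP(A−BK) = [0.8105 0.2579; 0.2579 0.1351]
P' = Q + AᵀP(A−BK) = [3.3105 -2.7421; -2.7421 4.1351]
tr(P') = 7.4456

-0.2947 0.0123 -0.5579 -0.1851


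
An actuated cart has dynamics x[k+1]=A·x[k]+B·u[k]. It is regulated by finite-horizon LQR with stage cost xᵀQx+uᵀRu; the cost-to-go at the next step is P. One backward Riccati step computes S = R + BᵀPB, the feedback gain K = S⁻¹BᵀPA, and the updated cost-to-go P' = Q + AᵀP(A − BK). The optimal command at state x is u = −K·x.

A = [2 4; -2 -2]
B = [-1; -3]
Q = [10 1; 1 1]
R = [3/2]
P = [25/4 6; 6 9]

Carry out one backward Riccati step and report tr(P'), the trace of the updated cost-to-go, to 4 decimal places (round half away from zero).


53.8417

BᵀP = [-24.2500 -33.0000]
S = R + BᵀPB = [3/2] + [123.2500] = [124.7500]
BᵀPA = [17.5000 -31.0000]
K = S⁻¹·BᵀPA = [0.1403 -0.2485]
A−BK = [2.1403 3.7515; -1.5792 -2.7455]
AᵀP(A−BK) = [10.5451 18.3487; 18.3487 32.2966]
P' = Q + AᵀP(A−BK) = [20.5451 19.3487; 19.3487 33.2966]
tr(P') = 53.8417


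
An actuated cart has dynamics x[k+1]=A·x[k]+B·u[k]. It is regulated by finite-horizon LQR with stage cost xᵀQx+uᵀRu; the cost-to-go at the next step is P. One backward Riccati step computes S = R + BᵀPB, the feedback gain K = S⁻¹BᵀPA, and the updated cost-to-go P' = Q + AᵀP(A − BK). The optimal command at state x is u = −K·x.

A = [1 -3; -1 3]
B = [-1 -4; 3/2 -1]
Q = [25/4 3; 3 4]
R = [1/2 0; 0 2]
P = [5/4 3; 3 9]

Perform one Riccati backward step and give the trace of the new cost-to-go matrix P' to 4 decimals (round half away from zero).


BᵀP = [3.2500 10.5000; -8.0000 -21.0000]
S = R + BᵀPB = [1/2 0; 0 2] + [12.5000 -23.5000; -23.5000 53.0000] = [13.0000 -23.5000; -23.5000 55.0000]
BᵀPA = [-7.2500 21.7500; 13.0000 -39.0000]
K = S⁻¹·BᵀPA = [-0.5730 1.7189; -0.0084 0.0253]
A−BK = [0.3932 -1.1797; -0.1490 0.4470]
AᵀP(A−BK) = [0.2058 -0.6175; -0.6175 1.8525]
P' = Q + AᵀP(A−BK) = [6.4558 2.3825; 2.3825 5.8525]
tr(P') = 12.3084

12.3084


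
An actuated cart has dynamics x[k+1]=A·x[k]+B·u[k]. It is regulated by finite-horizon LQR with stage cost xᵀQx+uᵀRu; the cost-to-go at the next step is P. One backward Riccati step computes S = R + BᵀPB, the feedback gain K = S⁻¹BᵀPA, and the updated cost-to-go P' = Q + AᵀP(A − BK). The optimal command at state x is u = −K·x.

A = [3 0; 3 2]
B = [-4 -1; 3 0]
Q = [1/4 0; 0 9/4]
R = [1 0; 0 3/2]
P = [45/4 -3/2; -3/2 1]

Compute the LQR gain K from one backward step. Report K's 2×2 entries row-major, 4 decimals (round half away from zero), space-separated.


BᵀP = [-49.5000 9.0000; -11.2500 1.5000]
S = R + BᵀPB = [1 0; 0 3/2] + [225.0000 49.5000; 49.5000 11.2500] = [226.0000 49.5000; 49.5000 12.7500]
BᵀPA = [-121.5000 18.0000; -29.2500 3.0000]
K = S⁻¹·BᵀPA = [-0.2348 0.1878; -1.3826 -0.4939]
A−BK = [0.6783 0.2574; 3.7043 1.4365]
AᵀP(A−BK) = [14.2826 5.3739; 5.3739 2.1009]
P' = Q + AᵀP(A−BK) = [14.5326 5.3739; 5.3739 4.3509]
tr(P') = 18.8835

-0.2348 0.1878 -1.3826 -0.4939


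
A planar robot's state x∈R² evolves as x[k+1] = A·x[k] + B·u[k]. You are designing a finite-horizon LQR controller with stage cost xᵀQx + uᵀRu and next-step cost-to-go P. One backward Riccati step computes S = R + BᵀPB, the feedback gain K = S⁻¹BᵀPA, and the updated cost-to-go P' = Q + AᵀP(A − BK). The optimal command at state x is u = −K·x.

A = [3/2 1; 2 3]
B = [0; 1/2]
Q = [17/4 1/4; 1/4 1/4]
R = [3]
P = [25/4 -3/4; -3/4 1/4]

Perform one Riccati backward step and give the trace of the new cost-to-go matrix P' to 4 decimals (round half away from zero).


BᵀP = [-0.3750 0.1250]
S = R + BᵀPB = [3] + [0.0625] = [3.0625]
BᵀPA = [-0.3125 0.0000]
K = S⁻¹·BᵀPA = [-0.1020 0.0000]
A−BK = [1.5000 1.0000; 2.0510 3.0000]
AᵀP(A−BK) = [10.5306 6.0000; 6.0000 4.0000]
P' = Q + AᵀP(A−BK) = [14.7806 6.2500; 6.2500 4.2500]
tr(P') = 19.0306

19.0306


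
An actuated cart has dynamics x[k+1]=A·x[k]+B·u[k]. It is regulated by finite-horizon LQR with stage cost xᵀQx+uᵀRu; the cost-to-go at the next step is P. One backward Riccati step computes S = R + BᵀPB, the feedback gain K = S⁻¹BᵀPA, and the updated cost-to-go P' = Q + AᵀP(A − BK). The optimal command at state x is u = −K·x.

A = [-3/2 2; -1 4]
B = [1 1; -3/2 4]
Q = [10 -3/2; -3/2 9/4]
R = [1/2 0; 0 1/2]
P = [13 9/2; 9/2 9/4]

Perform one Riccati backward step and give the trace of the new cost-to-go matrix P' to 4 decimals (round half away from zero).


BᵀP = [6.2500 1.1250; 31.0000 13.5000]
S = R + BᵀPB = [1/2 0; 0 1/2] + [4.5625 10.7500; 10.7500 85.0000] = [5.0625 10.7500; 10.7500 85.5000]
BᵀPA = [-10.5000 17.0000; -60.0000 116.0000]
K = S⁻¹·BᵀPA = [-0.7966 0.6508; -0.6016 1.2749]
A−BK = [-0.1018 0.0743; 0.2115 -0.1233]
AᵀP(A−BK) = [0.5398 -0.6725; -0.6725 1.0480]
P' = Q + AᵀP(A−BK) = [10.5398 -2.1725; -2.1725 3.2980]
tr(P') = 13.8378

13.8378


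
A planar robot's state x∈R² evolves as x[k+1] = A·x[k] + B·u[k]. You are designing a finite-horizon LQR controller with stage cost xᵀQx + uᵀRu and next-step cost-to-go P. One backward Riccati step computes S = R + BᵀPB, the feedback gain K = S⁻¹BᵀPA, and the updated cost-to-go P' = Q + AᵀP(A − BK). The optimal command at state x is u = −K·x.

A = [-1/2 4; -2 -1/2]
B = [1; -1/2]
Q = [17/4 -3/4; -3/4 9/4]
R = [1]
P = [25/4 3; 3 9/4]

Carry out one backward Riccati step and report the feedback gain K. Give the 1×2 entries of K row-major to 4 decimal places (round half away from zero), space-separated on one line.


BᵀP = [4.7500 1.8750]
S = R + BᵀPB = [1] + [3.8125] = [4.8125]
BᵀPA = [-6.1250 18.0625]
K = S⁻¹·BᵀPA = [-1.2727 3.7532]
A−BK = [0.7727 0.2468; -2.6364 1.3766]
AᵀP(A−BK) = [8.7670 -10.5114; -10.5114 20.7695]
P' = Q + AᵀP(A−BK) = [13.0170 -11.2614; -11.2614 23.0195]
tr(P') = 36.0365

-1.2727 3.7532


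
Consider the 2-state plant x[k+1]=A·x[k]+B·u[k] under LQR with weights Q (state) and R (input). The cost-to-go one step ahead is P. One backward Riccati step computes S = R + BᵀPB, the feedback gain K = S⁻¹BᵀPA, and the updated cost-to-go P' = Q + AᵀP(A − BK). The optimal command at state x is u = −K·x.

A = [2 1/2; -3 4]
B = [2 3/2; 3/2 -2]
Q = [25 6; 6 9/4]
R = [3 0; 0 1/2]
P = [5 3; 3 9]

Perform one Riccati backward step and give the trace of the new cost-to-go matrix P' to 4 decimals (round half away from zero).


BᵀP = [14.5000 19.5000; 1.5000 -13.5000]
S = R + BᵀPB = [3 0; 0 1/2] + [58.2500 -17.2500; -17.2500 29.2500] = [61.2500 -17.2500; -17.2500 29.7500]
BᵀPA = [-29.5000 85.2500; 43.5000 -53.2500]
K = S⁻¹·BᵀPA = [-0.0835 1.0610; 1.4138 -1.1747]
A−BK = [0.0462 0.1401; -0.0472 0.0591]
AᵀP(A−BK) = [1.0380 -1.1004; -1.1004 4.2463]
P' = Q + AᵀP(A−BK) = [26.0380 4.8996; 4.8996 6.4963]
tr(P') = 32.5343

32.5343


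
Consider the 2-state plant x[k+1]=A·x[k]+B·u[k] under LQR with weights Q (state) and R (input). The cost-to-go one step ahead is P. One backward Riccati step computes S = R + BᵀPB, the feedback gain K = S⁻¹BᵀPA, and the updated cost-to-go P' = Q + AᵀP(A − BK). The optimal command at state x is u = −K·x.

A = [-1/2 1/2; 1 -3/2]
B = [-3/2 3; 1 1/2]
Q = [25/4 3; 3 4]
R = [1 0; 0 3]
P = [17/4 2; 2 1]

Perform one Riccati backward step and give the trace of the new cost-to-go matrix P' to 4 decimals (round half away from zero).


BᵀP = [-4.3750 -2.0000; 13.7500 6.5000]
S = R + BᵀPB = [1 0; 0 3] + [4.5625 -14.1250; -14.1250 44.5000] = [5.5625 -14.1250; -14.1250 47.5000]
BᵀPA = [0.1875 0.8125; -0.3750 -2.8750]
K = S⁻¹·BᵀPA = [0.0558 -0.0312; 0.0087 -0.0698]
A−BK = [-0.4424 0.6626; 0.9399 -1.4340]
AᵀP(A−BK) = [0.0553 -0.0828; -0.0828 0.1372]
P' = Q + AᵀP(A−BK) = [6.3053 2.9172; 2.9172 4.1372]
tr(P') = 10.4425

10.4425


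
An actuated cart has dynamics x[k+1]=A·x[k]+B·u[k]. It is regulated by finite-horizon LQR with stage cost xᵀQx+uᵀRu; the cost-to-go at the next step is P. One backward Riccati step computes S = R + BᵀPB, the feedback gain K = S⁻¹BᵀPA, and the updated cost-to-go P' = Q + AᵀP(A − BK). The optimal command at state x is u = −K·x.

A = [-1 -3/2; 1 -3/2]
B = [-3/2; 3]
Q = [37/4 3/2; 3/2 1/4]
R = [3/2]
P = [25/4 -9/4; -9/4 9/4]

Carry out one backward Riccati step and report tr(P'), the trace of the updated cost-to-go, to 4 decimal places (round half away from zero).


17.7642

BᵀP = [-16.1250 10.1250]
S = R + BᵀPB = [3/2] + [54.5625] = [56.0625]
BᵀPA = [26.2500 9.0000]
K = S⁻¹·BᵀPA = [0.4682 0.1605]
A−BK = [-0.2977 -1.2592; -0.4047 -1.9816]
AᵀP(A−BK) = [0.7090 1.7860; 1.7860 7.5552]
P' = Q + AᵀP(A−BK) = [9.9590 3.2860; 3.2860 7.8052]
tr(P') = 17.7642


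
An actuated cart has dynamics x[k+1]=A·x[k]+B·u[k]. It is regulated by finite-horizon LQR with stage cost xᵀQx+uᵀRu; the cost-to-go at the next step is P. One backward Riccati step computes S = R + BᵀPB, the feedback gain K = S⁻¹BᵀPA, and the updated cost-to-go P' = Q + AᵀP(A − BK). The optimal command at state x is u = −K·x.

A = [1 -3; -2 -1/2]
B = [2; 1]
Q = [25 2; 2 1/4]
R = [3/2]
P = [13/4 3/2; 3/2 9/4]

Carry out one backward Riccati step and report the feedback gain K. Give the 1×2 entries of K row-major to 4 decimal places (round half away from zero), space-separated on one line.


-0.1099 -1.1703

BᵀP = [8.0000 5.2500]
S = R + BᵀPB = [3/2] + [21.2500] = [22.7500]
BᵀPA = [-2.5000 -26.6250]
K = S⁻¹·BᵀPA = [-0.1099 -1.1703]
A−BK = [1.2198 -0.6593; -1.8901 0.6703]
AᵀP(A−BK) = [5.9753 -2.1758; -2.1758 3.1525]
P' = Q + AᵀP(A−BK) = [30.9753 -0.1758; -0.1758 3.4025]
tr(P') = 34.3777


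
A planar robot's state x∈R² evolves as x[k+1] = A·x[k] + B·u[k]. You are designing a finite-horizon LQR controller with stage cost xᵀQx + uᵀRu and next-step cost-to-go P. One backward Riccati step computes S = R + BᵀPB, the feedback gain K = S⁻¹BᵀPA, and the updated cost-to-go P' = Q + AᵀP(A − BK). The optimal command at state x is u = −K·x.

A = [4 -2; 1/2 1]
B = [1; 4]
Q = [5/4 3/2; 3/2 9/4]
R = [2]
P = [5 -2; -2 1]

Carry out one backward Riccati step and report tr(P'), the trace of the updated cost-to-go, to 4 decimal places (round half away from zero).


BᵀP = [-3.0000 2.0000]
S = R + BᵀPB = [2] + [5.0000] = [7.0000]
BᵀPA = [-11.0000 8.0000]
K = S⁻¹·BᵀPA = [-1.5714 1.1429]
A−BK = [5.5714 -3.1429; 6.7857 -3.5714]
AᵀP(A−BK) = [54.9643 -32.9286; -32.9286 19.8571]
P' = Q + AᵀP(A−BK) = [56.2143 -31.4286; -31.4286 22.1071]
tr(P') = 78.3214

78.3214


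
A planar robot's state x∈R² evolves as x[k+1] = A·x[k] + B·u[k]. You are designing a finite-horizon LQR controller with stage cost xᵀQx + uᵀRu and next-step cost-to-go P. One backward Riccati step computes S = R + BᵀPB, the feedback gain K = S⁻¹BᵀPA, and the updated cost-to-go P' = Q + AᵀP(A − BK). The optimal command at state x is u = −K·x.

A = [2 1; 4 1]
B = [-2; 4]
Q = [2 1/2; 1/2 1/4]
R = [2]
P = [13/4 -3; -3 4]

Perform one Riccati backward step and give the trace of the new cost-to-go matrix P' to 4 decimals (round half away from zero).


BᵀP = [-18.5000 22.0000]
S = R + BᵀPB = [2] + [125.0000] = [127.0000]
BᵀPA = [51.0000 3.5000]
K = S⁻¹·BᵀPA = [0.4016 0.0276]
A−BK = [2.8031 1.0551; 2.3937 0.8898]
AᵀP(A−BK) = [8.5197 3.0945; 3.0945 1.1535]
P' = Q + AᵀP(A−BK) = [10.5197 3.5945; 3.5945 1.4035]
tr(P') = 11.9232

11.9232


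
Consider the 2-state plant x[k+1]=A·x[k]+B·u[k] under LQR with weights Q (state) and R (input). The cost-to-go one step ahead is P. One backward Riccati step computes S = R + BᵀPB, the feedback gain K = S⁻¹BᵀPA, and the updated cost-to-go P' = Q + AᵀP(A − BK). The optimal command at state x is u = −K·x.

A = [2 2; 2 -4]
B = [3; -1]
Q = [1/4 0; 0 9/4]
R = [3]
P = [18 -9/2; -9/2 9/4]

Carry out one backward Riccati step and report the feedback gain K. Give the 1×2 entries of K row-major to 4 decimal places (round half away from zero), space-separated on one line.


BᵀP = [58.5000 -15.7500]
S = R + BᵀPB = [3] + [191.2500] = [194.2500]
BᵀPA = [85.5000 180.0000]
K = S⁻¹·BᵀPA = [0.4402 0.9266]
A−BK = [0.6795 -0.7799; 2.4402 -3.0734]
AᵀP(A−BK) = [7.3668 -7.2278; -7.2278 13.2046]
P' = Q + AᵀP(A−BK) = [7.6168 -7.2278; -7.2278 15.4546]
tr(P') = 23.0714

0.4402 0.9266


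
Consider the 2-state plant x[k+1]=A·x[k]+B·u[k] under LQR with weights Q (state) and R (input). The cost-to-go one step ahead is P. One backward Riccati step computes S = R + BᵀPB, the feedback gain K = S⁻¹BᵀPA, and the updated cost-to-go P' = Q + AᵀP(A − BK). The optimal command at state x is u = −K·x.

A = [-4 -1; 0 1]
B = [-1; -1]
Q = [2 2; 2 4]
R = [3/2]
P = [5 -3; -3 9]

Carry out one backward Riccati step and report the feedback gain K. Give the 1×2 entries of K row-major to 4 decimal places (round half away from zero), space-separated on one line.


BᵀP = [-2.0000 -6.0000]
S = R + BᵀPB = [3/2] + [8.0000] = [9.5000]
BᵀPA = [8.0000 -4.0000]
K = S⁻¹·BᵀPA = [0.8421 -0.4211]
A−BK = [-3.1579 -1.4211; 0.8421 0.5789]
AᵀP(A−BK) = [73.2632 35.3684; 35.3684 18.3158]
P' = Q + AᵀP(A−BK) = [75.2632 37.3684; 37.3684 22.3158]
tr(P') = 97.5789

0.8421 -0.4211


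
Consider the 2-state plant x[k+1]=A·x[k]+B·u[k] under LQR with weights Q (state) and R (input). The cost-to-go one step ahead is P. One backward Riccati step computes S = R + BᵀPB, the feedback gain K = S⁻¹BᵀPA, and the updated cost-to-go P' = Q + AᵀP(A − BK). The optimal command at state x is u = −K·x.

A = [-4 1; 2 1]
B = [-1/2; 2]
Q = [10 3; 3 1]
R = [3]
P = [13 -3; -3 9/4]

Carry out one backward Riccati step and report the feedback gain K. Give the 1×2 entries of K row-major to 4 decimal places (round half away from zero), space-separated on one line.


BᵀP = [-12.5000 6.0000]
S = R + BᵀPB = [3] + [18.2500] = [21.2500]
BᵀPA = [62.0000 -6.5000]
K = S⁻¹·BᵀPA = [2.9176 -0.3059]
A−BK = [-2.5412 0.8471; -3.8353 1.6118]
AᵀP(A−BK) = [84.1059 -22.5353; -22.5353 7.2618]
P' = Q + AᵀP(A−BK) = [94.1059 -19.5353; -19.5353 8.2618]
tr(P') = 102.3676

2.9176 -0.3059


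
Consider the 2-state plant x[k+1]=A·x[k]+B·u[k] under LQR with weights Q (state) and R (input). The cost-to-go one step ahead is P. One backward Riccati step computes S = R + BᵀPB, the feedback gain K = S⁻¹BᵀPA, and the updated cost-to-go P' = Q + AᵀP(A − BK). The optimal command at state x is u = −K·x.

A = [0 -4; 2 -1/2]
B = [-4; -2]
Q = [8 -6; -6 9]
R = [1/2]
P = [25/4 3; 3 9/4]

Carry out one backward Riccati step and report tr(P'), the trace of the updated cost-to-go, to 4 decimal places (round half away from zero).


BᵀP = [-31.0000 -16.5000]
S = R + BᵀPB = [1/2] + [157.0000] = [157.5000]
BᵀPA = [-33.0000 132.2500]
K = S⁻¹·BᵀPA = [-0.2095 0.8397]
A−BK = [-0.8381 -0.6413; 1.5810 1.1794]
AᵀP(A−BK) = [2.0857 1.4595; 1.4595 1.5145]
P' = Q + AᵀP(A−BK) = [10.0857 -4.5405; -4.5405 10.5145]
tr(P') = 20.6002

20.6002


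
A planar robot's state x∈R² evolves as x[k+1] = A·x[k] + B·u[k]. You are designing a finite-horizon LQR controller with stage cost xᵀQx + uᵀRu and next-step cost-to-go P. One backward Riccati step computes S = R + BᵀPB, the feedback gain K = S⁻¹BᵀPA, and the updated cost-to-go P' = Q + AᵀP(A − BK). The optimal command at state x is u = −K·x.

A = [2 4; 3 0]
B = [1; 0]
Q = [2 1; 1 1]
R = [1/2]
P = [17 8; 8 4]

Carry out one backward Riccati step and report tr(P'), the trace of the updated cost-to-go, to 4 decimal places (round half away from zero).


BᵀP = [17.0000 8.0000]
S = R + BᵀPB = [1/2] + [17.0000] = [17.5000]
BᵀPA = [58.0000 68.0000]
K = S⁻¹·BᵀPA = [3.3143 3.8857]
A−BK = [-1.3143 0.1143; 3.0000 0.0000]
AᵀP(A−BK) = [7.7714 6.6286; 6.6286 7.7714]
P' = Q + AᵀP(A−BK) = [9.7714 7.6286; 7.6286 8.7714]
tr(P') = 18.5429

18.5429


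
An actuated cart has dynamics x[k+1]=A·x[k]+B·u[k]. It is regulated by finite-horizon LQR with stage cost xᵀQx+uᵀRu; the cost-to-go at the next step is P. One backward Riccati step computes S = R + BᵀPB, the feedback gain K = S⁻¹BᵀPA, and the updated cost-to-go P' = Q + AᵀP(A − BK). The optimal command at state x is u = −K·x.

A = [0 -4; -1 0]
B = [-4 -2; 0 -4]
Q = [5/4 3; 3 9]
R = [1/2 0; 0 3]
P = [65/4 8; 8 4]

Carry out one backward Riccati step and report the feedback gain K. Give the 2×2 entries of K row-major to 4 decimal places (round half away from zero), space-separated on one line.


0.0549 0.8885 0.0686 0.1106

BᵀP = [-65.0000 -32.0000; -64.5000 -32.0000]
S = R + BᵀPB = [1/2 0; 0 3] + [260.0000 258.0000; 258.0000 257.0000] = [260.5000 258.0000; 258.0000 260.0000]
BᵀPA = [32.0000 260.0000; 32.0000 258.0000]
K = S⁻¹·BᵀPA = [0.0549 0.8885; 0.0686 0.1106]
A−BK = [0.3568 -0.2247; -0.7256 0.4425]
AᵀP(A−BK) = [0.0480 0.0274; 0.0274 0.4443]
P' = Q + AᵀP(A−BK) = [1.2980 3.0274; 3.0274 9.4443]
tr(P') = 10.7423


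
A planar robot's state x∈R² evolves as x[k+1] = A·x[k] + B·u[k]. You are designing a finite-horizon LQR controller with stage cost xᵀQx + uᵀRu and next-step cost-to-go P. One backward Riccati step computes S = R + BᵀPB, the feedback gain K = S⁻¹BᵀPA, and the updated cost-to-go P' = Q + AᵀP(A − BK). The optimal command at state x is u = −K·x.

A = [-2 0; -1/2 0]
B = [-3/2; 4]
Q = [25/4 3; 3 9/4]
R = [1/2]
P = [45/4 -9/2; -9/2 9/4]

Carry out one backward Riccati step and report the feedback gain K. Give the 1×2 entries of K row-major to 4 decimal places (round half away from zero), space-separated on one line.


0.5343 0.0000

BᵀP = [-34.8750 15.7500]
S = R + BᵀPB = [1/2] + [115.3125] = [115.8125]
BᵀPA = [61.8750 0.0000]
K = S⁻¹·BᵀPA = [0.5343 0.0000]
A−BK = [-1.1986 0.0000; -2.6371 0.0000]
AᵀP(A−BK) = [3.5046 0.0000; 0.0000 0.0000]
P' = Q + AᵀP(A−BK) = [9.7546 3.0000; 3.0000 2.2500]
tr(P') = 12.0046


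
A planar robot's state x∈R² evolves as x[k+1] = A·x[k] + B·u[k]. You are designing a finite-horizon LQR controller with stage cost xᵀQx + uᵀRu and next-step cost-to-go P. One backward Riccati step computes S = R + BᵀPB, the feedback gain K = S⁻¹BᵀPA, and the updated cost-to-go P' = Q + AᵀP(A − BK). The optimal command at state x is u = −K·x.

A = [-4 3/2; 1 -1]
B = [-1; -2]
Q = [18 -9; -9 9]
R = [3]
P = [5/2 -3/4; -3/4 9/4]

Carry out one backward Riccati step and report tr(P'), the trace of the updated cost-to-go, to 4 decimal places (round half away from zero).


84.9293

BᵀP = [-1.0000 -3.7500]
S = R + BᵀPB = [3] + [8.5000] = [11.5000]
BᵀPA = [0.2500 2.2500]
K = S⁻¹·BᵀPA = [0.0217 0.1957]
A−BK = [-3.9783 1.6957; 1.0435 -0.6087]
AᵀP(A−BK) = [48.2446 -21.4239; -21.4239 9.6848]
P' = Q + AᵀP(A−BK) = [66.2446 -30.4239; -30.4239 18.6848]
tr(P') = 84.9293


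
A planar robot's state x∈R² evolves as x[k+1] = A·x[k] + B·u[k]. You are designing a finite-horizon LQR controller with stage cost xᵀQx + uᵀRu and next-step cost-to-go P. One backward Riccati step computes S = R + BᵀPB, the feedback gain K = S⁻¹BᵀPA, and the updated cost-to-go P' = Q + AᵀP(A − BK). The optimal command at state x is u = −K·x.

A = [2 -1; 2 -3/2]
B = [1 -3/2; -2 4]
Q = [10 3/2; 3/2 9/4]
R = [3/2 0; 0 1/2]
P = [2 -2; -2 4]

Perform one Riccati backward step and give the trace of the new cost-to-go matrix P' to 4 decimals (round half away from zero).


BᵀP = [6.0000 -10.0000; -11.0000 19.0000]
S = R + BᵀPB = [3/2 0; 0 1/2] + [26.0000 -49.0000; -49.0000 92.5000] = [27.5000 -49.0000; -49.0000 93.0000]
BᵀPA = [-8.0000 9.0000; 16.0000 -17.5000]
K = S⁻¹·BᵀPA = [0.2556 -0.1310; 0.3067 -0.2572]
A−BK = [2.2045 -1.2548; 1.2843 -0.7332]
AᵀP(A−BK) = [5.1374 -2.9329; -2.9329 1.6781]
P' = Q + AᵀP(A−BK) = [15.1374 -1.4329; -1.4329 3.9281]
tr(P') = 19.0655

19.0655


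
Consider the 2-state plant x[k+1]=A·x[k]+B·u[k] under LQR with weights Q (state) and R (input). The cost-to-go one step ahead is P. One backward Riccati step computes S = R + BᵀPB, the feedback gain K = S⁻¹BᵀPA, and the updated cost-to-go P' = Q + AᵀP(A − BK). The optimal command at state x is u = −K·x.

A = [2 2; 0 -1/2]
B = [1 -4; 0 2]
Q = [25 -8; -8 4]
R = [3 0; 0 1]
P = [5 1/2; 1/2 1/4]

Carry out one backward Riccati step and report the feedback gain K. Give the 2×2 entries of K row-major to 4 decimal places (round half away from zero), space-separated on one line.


0.0779 0.0595 -0.4935 -0.4881

BᵀP = [5.0000 0.5000; -19.0000 -1.5000]
S = R + BᵀPB = [3 0; 0 1] + [5.0000 -19.0000; -19.0000 73.0000] = [8.0000 -19.0000; -19.0000 74.0000]
BᵀPA = [10.0000 9.7500; -38.0000 -37.2500]
K = S⁻¹·BᵀPA = [0.0779 0.0595; -0.4935 -0.4881]
A−BK = [-0.0519 -0.0119; 0.9870 0.4762]
AᵀP(A−BK) = [0.4675 0.3571; 0.3571 0.3006]
P' = Q + AᵀP(A−BK) = [25.4675 -7.6429; -7.6429 4.3006]
tr(P') = 29.7681


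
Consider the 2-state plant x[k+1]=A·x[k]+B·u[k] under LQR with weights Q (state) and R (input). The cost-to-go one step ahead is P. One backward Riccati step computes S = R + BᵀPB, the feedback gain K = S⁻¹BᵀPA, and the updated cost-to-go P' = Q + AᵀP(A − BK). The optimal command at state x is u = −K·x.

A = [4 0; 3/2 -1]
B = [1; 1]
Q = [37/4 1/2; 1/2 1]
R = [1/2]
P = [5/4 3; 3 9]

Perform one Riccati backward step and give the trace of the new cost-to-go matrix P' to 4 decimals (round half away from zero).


13.7687

BᵀP = [4.2500 12.0000]
S = R + BᵀPB = [1/2] + [16.2500] = [16.7500]
BᵀPA = [35.0000 -12.0000]
K = S⁻¹·BᵀPA = [2.0896 -0.7164]
A−BK = [1.9104 0.7164; -0.5896 -0.2836]
AᵀP(A−BK) = [3.1157 -0.4254; -0.4254 0.4030]
P' = Q + AᵀP(A−BK) = [12.3657 0.0746; 0.0746 1.4030]
tr(P') = 13.7687


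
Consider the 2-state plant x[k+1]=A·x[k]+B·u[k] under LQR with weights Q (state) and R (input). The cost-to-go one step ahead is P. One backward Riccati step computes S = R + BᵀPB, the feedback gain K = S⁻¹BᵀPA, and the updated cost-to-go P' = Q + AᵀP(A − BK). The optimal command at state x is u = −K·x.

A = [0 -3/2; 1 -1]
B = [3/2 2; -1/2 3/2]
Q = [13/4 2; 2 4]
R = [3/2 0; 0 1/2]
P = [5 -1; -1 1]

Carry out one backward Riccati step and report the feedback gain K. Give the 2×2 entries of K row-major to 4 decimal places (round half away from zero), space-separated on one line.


-0.3655 -0.1117 0.2538 -0.6447

BᵀP = [8.0000 -2.0000; 8.5000 -0.5000]
S = R + BᵀPB = [3/2 0; 0 1/2] + [13.0000 13.0000; 13.0000 16.2500] = [14.5000 13.0000; 13.0000 16.7500]
BᵀPA = [-2.0000 -10.0000; -0.5000 -12.2500]
K = S⁻¹·BᵀPA = [-0.3655 -0.1117; 0.2538 -0.6447]
A−BK = [0.0406 -0.0431; 0.4365 -0.0888]
AᵀP(A−BK) = [0.3959 -0.0457; -0.0457 0.2360]
P' = Q + AᵀP(A−BK) = [3.6459 1.9543; 1.9543 4.2360]
tr(P') = 7.8820


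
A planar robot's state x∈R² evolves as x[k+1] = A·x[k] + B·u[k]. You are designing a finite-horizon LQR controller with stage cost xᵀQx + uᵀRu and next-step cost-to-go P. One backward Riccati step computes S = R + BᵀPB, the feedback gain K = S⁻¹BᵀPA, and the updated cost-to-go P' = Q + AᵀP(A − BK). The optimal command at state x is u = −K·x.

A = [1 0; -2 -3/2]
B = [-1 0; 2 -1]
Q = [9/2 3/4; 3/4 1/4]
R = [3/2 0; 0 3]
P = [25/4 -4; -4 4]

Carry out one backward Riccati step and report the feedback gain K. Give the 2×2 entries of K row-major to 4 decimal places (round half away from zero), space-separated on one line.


-0.9218 -0.4022 0.1341 0.1676

BᵀP = [-14.2500 12.0000; 4.0000 -4.0000]
S = R + BᵀPB = [3/2 0; 0 3] + [38.2500 -12.0000; -12.0000 4.0000] = [39.7500 -12.0000; -12.0000 7.0000]
BᵀPA = [-38.2500 -18.0000; 12.0000 6.0000]
K = S⁻¹·BᵀPA = [-0.9218 -0.4022; 0.1341 0.1676]
A−BK = [0.0782 -0.4022; -0.0223 -0.5279]
AᵀP(A−BK) = [1.3827 0.6034; 0.6034 0.7542]
P' = Q + AᵀP(A−BK) = [5.8827 1.3534; 1.3534 1.0042]
tr(P') = 6.8869


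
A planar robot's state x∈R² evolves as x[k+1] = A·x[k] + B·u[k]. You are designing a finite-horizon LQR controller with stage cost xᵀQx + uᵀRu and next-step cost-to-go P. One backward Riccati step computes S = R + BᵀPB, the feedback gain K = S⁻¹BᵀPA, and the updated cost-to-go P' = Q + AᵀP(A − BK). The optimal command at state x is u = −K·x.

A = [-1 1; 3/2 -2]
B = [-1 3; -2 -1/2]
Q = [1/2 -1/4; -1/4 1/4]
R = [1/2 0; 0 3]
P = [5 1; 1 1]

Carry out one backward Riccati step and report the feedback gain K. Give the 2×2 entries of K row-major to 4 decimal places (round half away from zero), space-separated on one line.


-0.4184 0.6070 -0.4179 0.4715

BᵀP = [-7.0000 -3.0000; 14.5000 2.5000]
S = R + BᵀPB = [1/2 0; 0 3] + [13.0000 -19.5000; -19.5000 42.2500] = [13.5000 -19.5000; -19.5000 45.2500]
BᵀPA = [2.5000 -1.0000; -10.7500 9.5000]
K = S⁻¹·BᵀPA = [-0.4184 0.6070; -0.4179 0.4715]
A−BK = [-0.1648 0.1924; 0.4542 -0.5501]
AᵀP(A−BK) = [0.8038 -0.9485; -0.9485 1.1274]
P' = Q + AᵀP(A−BK) = [1.3038 -1.1985; -1.1985 1.3774]
tr(P') = 2.6812


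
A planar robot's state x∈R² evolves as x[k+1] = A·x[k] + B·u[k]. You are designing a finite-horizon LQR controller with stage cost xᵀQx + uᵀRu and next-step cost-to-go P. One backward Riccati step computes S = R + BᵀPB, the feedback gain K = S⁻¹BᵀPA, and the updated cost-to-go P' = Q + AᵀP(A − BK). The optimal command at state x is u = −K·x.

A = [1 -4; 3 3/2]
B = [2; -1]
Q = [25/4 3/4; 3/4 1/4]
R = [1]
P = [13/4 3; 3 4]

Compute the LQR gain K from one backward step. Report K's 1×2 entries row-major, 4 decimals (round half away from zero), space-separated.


1.5833 -1.8333

BᵀP = [3.5000 2.0000]
S = R + BᵀPB = [1] + [5.0000] = [6.0000]
BᵀPA = [9.5000 -11.0000]
K = S⁻¹·BᵀPA = [1.5833 -1.8333]
A−BK = [-2.1667 -0.3333; 4.5833 -0.3333]
AᵀP(A−BK) = [42.2083 -9.0833; -9.0833 4.8333]
P' = Q + AᵀP(A−BK) = [48.4583 -8.3333; -8.3333 5.0833]
tr(P') = 53.5417


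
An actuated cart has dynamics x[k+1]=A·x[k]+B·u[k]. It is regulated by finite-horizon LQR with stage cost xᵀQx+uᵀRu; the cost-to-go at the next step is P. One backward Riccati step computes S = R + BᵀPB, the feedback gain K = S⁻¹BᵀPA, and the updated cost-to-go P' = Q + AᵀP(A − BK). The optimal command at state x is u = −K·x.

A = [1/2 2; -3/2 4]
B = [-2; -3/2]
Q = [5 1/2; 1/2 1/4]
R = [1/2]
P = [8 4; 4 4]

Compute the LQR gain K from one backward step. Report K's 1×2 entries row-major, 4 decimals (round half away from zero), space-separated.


BᵀP = [-22.0000 -14.0000]
S = R + BᵀPB = [1/2] + [65.0000] = [65.5000]
BᵀPA = [10.0000 -100.0000]
K = S⁻¹·BᵀPA = [0.1527 -1.5267]
A−BK = [0.8053 -1.0534; -1.2710 1.7099]
AᵀP(A−BK) = [3.4733 -4.7328; -4.7328 7.3282]
P' = Q + AᵀP(A−BK) = [8.4733 -4.2328; -4.2328 7.5782]
tr(P') = 16.0515

0.1527 -1.5267


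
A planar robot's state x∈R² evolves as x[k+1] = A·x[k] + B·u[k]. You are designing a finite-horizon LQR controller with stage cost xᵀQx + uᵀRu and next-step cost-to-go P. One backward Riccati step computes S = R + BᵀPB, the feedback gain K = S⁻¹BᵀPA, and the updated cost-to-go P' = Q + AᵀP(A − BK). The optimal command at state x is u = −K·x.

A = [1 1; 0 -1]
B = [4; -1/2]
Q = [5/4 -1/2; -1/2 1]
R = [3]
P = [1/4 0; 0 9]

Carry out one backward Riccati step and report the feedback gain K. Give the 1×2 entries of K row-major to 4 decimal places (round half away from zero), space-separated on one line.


BᵀP = [1.0000 -4.5000]
S = R + BᵀPB = [3] + [6.2500] = [9.2500]
BᵀPA = [1.0000 5.5000]
K = S⁻¹·BᵀPA = [0.1081 0.5946]
A−BK = [0.5676 -1.3784; 0.0541 -0.7027]
AᵀP(A−BK) = [0.1419 -0.3446; -0.3446 5.9797]
P' = Q + AᵀP(A−BK) = [1.3919 -0.8446; -0.8446 6.9797]
tr(P') = 8.3716

0.1081 0.5946


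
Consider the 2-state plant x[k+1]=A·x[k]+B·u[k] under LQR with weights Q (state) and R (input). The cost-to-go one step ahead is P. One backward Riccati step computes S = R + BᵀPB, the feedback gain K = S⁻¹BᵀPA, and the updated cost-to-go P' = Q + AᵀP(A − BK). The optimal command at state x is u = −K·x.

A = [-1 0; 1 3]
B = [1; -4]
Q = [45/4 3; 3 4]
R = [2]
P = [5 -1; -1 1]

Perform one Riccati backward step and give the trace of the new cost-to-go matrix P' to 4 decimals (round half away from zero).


BᵀP = [9.0000 -5.0000]
S = R + BᵀPB = [2] + [29.0000] = [31.0000]
BᵀPA = [-14.0000 -15.0000]
K = S⁻¹·BᵀPA = [-0.4516 -0.4839]
A−BK = [-0.5484 0.4839; -0.8065 1.0645]
AᵀP(A−BK) = [1.6774 -0.7742; -0.7742 1.7419]
P' = Q + AᵀP(A−BK) = [12.9274 2.2258; 2.2258 5.7419]
tr(P') = 18.6694

18.6694


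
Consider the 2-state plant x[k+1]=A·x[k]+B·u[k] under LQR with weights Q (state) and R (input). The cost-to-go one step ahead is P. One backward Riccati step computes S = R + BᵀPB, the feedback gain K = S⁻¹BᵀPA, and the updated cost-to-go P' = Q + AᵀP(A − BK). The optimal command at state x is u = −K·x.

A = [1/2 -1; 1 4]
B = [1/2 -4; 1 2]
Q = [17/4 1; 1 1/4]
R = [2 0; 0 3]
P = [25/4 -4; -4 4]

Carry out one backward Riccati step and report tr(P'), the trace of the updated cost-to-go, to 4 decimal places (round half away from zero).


BᵀP = [-0.8750 2.0000; -33.0000 24.0000]
S = R + BᵀPB = [2 0; 0 3] + [1.5625 7.5000; 7.5000 180.0000] = [3.5625 7.5000; 7.5000 183.0000]
BᵀPA = [1.5625 8.8750; 7.5000 129.0000]
K = S⁻¹·BᵀPA = [0.3856 1.1023; 0.0252 0.6597]
A−BK = [0.4079 1.0878; 0.5641 1.5782]
AᵀP(A−BK) = [0.7712 2.2046; 2.2046 7.3604]
P' = Q + AᵀP(A−BK) = [5.0212 3.2046; 3.2046 7.6104]
tr(P') = 12.6316

12.6316
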